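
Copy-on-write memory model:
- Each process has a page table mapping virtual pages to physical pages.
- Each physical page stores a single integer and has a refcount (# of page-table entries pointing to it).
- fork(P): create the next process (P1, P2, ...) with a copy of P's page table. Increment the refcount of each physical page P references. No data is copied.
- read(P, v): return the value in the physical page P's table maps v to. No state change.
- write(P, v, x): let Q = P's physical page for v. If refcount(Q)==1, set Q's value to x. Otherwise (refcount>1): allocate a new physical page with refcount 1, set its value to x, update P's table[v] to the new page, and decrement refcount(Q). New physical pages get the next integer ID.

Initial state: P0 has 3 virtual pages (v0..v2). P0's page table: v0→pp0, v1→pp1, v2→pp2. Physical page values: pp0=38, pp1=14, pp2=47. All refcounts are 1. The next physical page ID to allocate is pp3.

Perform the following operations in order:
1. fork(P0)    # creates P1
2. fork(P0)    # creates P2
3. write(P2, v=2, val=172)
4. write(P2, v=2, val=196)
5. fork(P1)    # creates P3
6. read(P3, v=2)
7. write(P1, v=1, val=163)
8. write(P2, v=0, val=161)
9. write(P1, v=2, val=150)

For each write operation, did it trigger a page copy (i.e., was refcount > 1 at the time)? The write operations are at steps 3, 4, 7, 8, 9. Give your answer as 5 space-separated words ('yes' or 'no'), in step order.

Op 1: fork(P0) -> P1. 3 ppages; refcounts: pp0:2 pp1:2 pp2:2
Op 2: fork(P0) -> P2. 3 ppages; refcounts: pp0:3 pp1:3 pp2:3
Op 3: write(P2, v2, 172). refcount(pp2)=3>1 -> COPY to pp3. 4 ppages; refcounts: pp0:3 pp1:3 pp2:2 pp3:1
Op 4: write(P2, v2, 196). refcount(pp3)=1 -> write in place. 4 ppages; refcounts: pp0:3 pp1:3 pp2:2 pp3:1
Op 5: fork(P1) -> P3. 4 ppages; refcounts: pp0:4 pp1:4 pp2:3 pp3:1
Op 6: read(P3, v2) -> 47. No state change.
Op 7: write(P1, v1, 163). refcount(pp1)=4>1 -> COPY to pp4. 5 ppages; refcounts: pp0:4 pp1:3 pp2:3 pp3:1 pp4:1
Op 8: write(P2, v0, 161). refcount(pp0)=4>1 -> COPY to pp5. 6 ppages; refcounts: pp0:3 pp1:3 pp2:3 pp3:1 pp4:1 pp5:1
Op 9: write(P1, v2, 150). refcount(pp2)=3>1 -> COPY to pp6. 7 ppages; refcounts: pp0:3 pp1:3 pp2:2 pp3:1 pp4:1 pp5:1 pp6:1

yes no yes yes yes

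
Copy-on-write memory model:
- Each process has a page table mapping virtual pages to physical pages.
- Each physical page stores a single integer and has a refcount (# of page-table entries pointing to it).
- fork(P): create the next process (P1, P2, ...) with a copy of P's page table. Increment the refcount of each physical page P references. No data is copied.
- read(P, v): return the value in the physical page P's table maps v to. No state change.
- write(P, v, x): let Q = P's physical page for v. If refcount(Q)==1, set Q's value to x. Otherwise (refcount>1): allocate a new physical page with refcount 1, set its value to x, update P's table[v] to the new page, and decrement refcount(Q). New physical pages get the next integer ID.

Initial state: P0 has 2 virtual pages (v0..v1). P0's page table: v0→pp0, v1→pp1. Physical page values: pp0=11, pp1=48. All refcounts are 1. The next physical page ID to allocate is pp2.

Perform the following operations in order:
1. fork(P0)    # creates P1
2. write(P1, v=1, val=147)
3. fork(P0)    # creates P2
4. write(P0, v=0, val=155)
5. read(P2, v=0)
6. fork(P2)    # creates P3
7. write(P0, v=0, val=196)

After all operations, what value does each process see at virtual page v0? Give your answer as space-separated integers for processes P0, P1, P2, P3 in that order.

Op 1: fork(P0) -> P1. 2 ppages; refcounts: pp0:2 pp1:2
Op 2: write(P1, v1, 147). refcount(pp1)=2>1 -> COPY to pp2. 3 ppages; refcounts: pp0:2 pp1:1 pp2:1
Op 3: fork(P0) -> P2. 3 ppages; refcounts: pp0:3 pp1:2 pp2:1
Op 4: write(P0, v0, 155). refcount(pp0)=3>1 -> COPY to pp3. 4 ppages; refcounts: pp0:2 pp1:2 pp2:1 pp3:1
Op 5: read(P2, v0) -> 11. No state change.
Op 6: fork(P2) -> P3. 4 ppages; refcounts: pp0:3 pp1:3 pp2:1 pp3:1
Op 7: write(P0, v0, 196). refcount(pp3)=1 -> write in place. 4 ppages; refcounts: pp0:3 pp1:3 pp2:1 pp3:1
P0: v0 -> pp3 = 196
P1: v0 -> pp0 = 11
P2: v0 -> pp0 = 11
P3: v0 -> pp0 = 11

Answer: 196 11 11 11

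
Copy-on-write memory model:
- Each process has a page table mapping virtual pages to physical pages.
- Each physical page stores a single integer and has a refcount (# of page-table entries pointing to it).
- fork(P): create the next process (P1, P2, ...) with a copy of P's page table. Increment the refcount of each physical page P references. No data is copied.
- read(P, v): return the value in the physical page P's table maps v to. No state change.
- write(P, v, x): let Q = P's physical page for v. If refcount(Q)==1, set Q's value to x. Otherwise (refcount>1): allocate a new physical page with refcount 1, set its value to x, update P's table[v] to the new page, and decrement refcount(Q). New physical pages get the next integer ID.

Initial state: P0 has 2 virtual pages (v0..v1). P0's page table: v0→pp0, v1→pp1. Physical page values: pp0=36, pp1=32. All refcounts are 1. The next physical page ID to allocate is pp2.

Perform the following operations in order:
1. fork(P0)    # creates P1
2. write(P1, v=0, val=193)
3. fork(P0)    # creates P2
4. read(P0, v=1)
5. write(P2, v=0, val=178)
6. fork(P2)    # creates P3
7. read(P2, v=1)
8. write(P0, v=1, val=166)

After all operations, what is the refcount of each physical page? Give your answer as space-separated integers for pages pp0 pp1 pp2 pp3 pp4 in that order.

Answer: 1 3 1 2 1

Derivation:
Op 1: fork(P0) -> P1. 2 ppages; refcounts: pp0:2 pp1:2
Op 2: write(P1, v0, 193). refcount(pp0)=2>1 -> COPY to pp2. 3 ppages; refcounts: pp0:1 pp1:2 pp2:1
Op 3: fork(P0) -> P2. 3 ppages; refcounts: pp0:2 pp1:3 pp2:1
Op 4: read(P0, v1) -> 32. No state change.
Op 5: write(P2, v0, 178). refcount(pp0)=2>1 -> COPY to pp3. 4 ppages; refcounts: pp0:1 pp1:3 pp2:1 pp3:1
Op 6: fork(P2) -> P3. 4 ppages; refcounts: pp0:1 pp1:4 pp2:1 pp3:2
Op 7: read(P2, v1) -> 32. No state change.
Op 8: write(P0, v1, 166). refcount(pp1)=4>1 -> COPY to pp4. 5 ppages; refcounts: pp0:1 pp1:3 pp2:1 pp3:2 pp4:1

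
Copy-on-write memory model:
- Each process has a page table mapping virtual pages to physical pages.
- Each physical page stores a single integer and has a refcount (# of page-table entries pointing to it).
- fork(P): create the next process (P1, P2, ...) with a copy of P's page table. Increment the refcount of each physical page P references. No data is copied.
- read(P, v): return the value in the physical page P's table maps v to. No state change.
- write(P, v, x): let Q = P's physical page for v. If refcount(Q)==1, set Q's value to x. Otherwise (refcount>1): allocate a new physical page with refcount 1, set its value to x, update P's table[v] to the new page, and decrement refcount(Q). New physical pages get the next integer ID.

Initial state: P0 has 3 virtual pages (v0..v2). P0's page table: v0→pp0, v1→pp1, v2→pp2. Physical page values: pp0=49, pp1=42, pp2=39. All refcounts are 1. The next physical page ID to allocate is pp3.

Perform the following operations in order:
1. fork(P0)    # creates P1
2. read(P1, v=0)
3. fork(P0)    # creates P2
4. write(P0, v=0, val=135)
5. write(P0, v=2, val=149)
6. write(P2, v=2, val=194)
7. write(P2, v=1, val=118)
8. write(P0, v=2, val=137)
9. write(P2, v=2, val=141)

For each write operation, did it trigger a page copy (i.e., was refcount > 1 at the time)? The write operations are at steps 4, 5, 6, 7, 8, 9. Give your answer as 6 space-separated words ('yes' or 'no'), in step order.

Op 1: fork(P0) -> P1. 3 ppages; refcounts: pp0:2 pp1:2 pp2:2
Op 2: read(P1, v0) -> 49. No state change.
Op 3: fork(P0) -> P2. 3 ppages; refcounts: pp0:3 pp1:3 pp2:3
Op 4: write(P0, v0, 135). refcount(pp0)=3>1 -> COPY to pp3. 4 ppages; refcounts: pp0:2 pp1:3 pp2:3 pp3:1
Op 5: write(P0, v2, 149). refcount(pp2)=3>1 -> COPY to pp4. 5 ppages; refcounts: pp0:2 pp1:3 pp2:2 pp3:1 pp4:1
Op 6: write(P2, v2, 194). refcount(pp2)=2>1 -> COPY to pp5. 6 ppages; refcounts: pp0:2 pp1:3 pp2:1 pp3:1 pp4:1 pp5:1
Op 7: write(P2, v1, 118). refcount(pp1)=3>1 -> COPY to pp6. 7 ppages; refcounts: pp0:2 pp1:2 pp2:1 pp3:1 pp4:1 pp5:1 pp6:1
Op 8: write(P0, v2, 137). refcount(pp4)=1 -> write in place. 7 ppages; refcounts: pp0:2 pp1:2 pp2:1 pp3:1 pp4:1 pp5:1 pp6:1
Op 9: write(P2, v2, 141). refcount(pp5)=1 -> write in place. 7 ppages; refcounts: pp0:2 pp1:2 pp2:1 pp3:1 pp4:1 pp5:1 pp6:1

yes yes yes yes no no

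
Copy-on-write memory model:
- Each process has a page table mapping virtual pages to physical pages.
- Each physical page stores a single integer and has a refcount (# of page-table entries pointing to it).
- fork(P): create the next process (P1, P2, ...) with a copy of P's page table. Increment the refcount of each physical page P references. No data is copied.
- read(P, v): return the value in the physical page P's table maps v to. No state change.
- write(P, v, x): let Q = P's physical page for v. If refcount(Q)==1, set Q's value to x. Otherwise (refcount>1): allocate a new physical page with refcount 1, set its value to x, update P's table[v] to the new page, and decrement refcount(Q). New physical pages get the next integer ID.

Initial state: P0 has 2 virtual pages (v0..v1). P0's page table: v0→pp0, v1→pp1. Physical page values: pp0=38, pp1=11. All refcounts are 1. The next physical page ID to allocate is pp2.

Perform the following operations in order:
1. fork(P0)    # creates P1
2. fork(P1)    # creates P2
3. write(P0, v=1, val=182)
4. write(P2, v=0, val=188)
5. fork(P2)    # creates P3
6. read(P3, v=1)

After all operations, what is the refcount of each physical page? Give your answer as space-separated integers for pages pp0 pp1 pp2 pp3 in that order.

Op 1: fork(P0) -> P1. 2 ppages; refcounts: pp0:2 pp1:2
Op 2: fork(P1) -> P2. 2 ppages; refcounts: pp0:3 pp1:3
Op 3: write(P0, v1, 182). refcount(pp1)=3>1 -> COPY to pp2. 3 ppages; refcounts: pp0:3 pp1:2 pp2:1
Op 4: write(P2, v0, 188). refcount(pp0)=3>1 -> COPY to pp3. 4 ppages; refcounts: pp0:2 pp1:2 pp2:1 pp3:1
Op 5: fork(P2) -> P3. 4 ppages; refcounts: pp0:2 pp1:3 pp2:1 pp3:2
Op 6: read(P3, v1) -> 11. No state change.

Answer: 2 3 1 2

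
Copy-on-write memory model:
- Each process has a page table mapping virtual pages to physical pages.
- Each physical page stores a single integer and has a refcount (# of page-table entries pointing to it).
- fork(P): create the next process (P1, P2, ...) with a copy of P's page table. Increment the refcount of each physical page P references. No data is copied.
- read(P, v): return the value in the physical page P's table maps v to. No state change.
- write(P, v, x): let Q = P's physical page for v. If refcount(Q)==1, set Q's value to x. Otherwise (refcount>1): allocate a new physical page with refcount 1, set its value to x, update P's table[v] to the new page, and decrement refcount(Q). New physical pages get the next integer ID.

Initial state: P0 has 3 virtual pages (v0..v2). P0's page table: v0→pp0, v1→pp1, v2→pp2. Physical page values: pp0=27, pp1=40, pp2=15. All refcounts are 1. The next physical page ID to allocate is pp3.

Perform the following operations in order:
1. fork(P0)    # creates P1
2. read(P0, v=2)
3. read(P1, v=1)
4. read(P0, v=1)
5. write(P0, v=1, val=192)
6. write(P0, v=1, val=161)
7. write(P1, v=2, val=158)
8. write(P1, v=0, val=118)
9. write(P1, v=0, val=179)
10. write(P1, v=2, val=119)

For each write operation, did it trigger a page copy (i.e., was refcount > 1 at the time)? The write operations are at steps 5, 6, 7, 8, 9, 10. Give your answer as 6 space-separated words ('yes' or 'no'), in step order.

Op 1: fork(P0) -> P1. 3 ppages; refcounts: pp0:2 pp1:2 pp2:2
Op 2: read(P0, v2) -> 15. No state change.
Op 3: read(P1, v1) -> 40. No state change.
Op 4: read(P0, v1) -> 40. No state change.
Op 5: write(P0, v1, 192). refcount(pp1)=2>1 -> COPY to pp3. 4 ppages; refcounts: pp0:2 pp1:1 pp2:2 pp3:1
Op 6: write(P0, v1, 161). refcount(pp3)=1 -> write in place. 4 ppages; refcounts: pp0:2 pp1:1 pp2:2 pp3:1
Op 7: write(P1, v2, 158). refcount(pp2)=2>1 -> COPY to pp4. 5 ppages; refcounts: pp0:2 pp1:1 pp2:1 pp3:1 pp4:1
Op 8: write(P1, v0, 118). refcount(pp0)=2>1 -> COPY to pp5. 6 ppages; refcounts: pp0:1 pp1:1 pp2:1 pp3:1 pp4:1 pp5:1
Op 9: write(P1, v0, 179). refcount(pp5)=1 -> write in place. 6 ppages; refcounts: pp0:1 pp1:1 pp2:1 pp3:1 pp4:1 pp5:1
Op 10: write(P1, v2, 119). refcount(pp4)=1 -> write in place. 6 ppages; refcounts: pp0:1 pp1:1 pp2:1 pp3:1 pp4:1 pp5:1

yes no yes yes no no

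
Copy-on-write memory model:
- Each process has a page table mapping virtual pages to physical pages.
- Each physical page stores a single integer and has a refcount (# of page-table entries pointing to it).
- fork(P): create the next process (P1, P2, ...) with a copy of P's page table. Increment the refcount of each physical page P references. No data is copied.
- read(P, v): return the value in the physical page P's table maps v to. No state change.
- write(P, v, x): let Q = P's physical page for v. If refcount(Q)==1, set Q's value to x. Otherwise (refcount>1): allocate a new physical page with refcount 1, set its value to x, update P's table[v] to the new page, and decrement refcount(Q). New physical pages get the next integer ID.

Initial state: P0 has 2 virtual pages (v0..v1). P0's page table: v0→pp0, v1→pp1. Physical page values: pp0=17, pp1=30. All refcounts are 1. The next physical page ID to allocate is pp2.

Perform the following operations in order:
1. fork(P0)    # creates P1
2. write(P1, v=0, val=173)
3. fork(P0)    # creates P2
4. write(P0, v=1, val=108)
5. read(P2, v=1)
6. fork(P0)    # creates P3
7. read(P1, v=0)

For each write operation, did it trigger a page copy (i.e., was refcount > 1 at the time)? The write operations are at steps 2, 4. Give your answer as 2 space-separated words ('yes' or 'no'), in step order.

Op 1: fork(P0) -> P1. 2 ppages; refcounts: pp0:2 pp1:2
Op 2: write(P1, v0, 173). refcount(pp0)=2>1 -> COPY to pp2. 3 ppages; refcounts: pp0:1 pp1:2 pp2:1
Op 3: fork(P0) -> P2. 3 ppages; refcounts: pp0:2 pp1:3 pp2:1
Op 4: write(P0, v1, 108). refcount(pp1)=3>1 -> COPY to pp3. 4 ppages; refcounts: pp0:2 pp1:2 pp2:1 pp3:1
Op 5: read(P2, v1) -> 30. No state change.
Op 6: fork(P0) -> P3. 4 ppages; refcounts: pp0:3 pp1:2 pp2:1 pp3:2
Op 7: read(P1, v0) -> 173. No state change.

yes yes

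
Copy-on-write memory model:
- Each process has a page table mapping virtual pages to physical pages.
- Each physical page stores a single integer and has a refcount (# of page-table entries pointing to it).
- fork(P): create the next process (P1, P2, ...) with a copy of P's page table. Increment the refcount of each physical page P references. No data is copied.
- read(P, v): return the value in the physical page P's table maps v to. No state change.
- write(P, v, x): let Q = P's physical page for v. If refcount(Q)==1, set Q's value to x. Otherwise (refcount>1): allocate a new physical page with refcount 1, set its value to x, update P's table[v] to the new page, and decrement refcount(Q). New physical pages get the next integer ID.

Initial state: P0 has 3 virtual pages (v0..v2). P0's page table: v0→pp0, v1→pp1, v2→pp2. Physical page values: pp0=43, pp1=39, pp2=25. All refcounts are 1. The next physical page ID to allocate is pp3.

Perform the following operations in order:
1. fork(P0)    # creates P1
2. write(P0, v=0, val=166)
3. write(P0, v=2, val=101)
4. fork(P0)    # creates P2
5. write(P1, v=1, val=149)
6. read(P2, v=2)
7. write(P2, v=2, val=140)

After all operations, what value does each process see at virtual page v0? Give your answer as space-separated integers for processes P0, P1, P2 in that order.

Op 1: fork(P0) -> P1. 3 ppages; refcounts: pp0:2 pp1:2 pp2:2
Op 2: write(P0, v0, 166). refcount(pp0)=2>1 -> COPY to pp3. 4 ppages; refcounts: pp0:1 pp1:2 pp2:2 pp3:1
Op 3: write(P0, v2, 101). refcount(pp2)=2>1 -> COPY to pp4. 5 ppages; refcounts: pp0:1 pp1:2 pp2:1 pp3:1 pp4:1
Op 4: fork(P0) -> P2. 5 ppages; refcounts: pp0:1 pp1:3 pp2:1 pp3:2 pp4:2
Op 5: write(P1, v1, 149). refcount(pp1)=3>1 -> COPY to pp5. 6 ppages; refcounts: pp0:1 pp1:2 pp2:1 pp3:2 pp4:2 pp5:1
Op 6: read(P2, v2) -> 101. No state change.
Op 7: write(P2, v2, 140). refcount(pp4)=2>1 -> COPY to pp6. 7 ppages; refcounts: pp0:1 pp1:2 pp2:1 pp3:2 pp4:1 pp5:1 pp6:1
P0: v0 -> pp3 = 166
P1: v0 -> pp0 = 43
P2: v0 -> pp3 = 166

Answer: 166 43 166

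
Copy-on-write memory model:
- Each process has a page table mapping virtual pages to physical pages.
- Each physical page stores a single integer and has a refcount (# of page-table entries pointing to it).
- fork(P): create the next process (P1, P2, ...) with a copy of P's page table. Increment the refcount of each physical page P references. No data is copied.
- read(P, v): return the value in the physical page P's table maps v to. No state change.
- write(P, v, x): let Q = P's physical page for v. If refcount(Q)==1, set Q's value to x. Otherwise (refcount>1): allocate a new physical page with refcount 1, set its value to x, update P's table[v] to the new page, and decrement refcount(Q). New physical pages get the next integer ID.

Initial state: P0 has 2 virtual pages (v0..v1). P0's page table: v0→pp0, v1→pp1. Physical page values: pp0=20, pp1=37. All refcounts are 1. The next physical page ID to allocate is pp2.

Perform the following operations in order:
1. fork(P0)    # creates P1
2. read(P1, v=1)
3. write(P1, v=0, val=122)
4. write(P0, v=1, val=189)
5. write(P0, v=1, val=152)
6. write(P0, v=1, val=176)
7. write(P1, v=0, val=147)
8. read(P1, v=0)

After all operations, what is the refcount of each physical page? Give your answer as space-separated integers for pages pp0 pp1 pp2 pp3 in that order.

Op 1: fork(P0) -> P1. 2 ppages; refcounts: pp0:2 pp1:2
Op 2: read(P1, v1) -> 37. No state change.
Op 3: write(P1, v0, 122). refcount(pp0)=2>1 -> COPY to pp2. 3 ppages; refcounts: pp0:1 pp1:2 pp2:1
Op 4: write(P0, v1, 189). refcount(pp1)=2>1 -> COPY to pp3. 4 ppages; refcounts: pp0:1 pp1:1 pp2:1 pp3:1
Op 5: write(P0, v1, 152). refcount(pp3)=1 -> write in place. 4 ppages; refcounts: pp0:1 pp1:1 pp2:1 pp3:1
Op 6: write(P0, v1, 176). refcount(pp3)=1 -> write in place. 4 ppages; refcounts: pp0:1 pp1:1 pp2:1 pp3:1
Op 7: write(P1, v0, 147). refcount(pp2)=1 -> write in place. 4 ppages; refcounts: pp0:1 pp1:1 pp2:1 pp3:1
Op 8: read(P1, v0) -> 147. No state change.

Answer: 1 1 1 1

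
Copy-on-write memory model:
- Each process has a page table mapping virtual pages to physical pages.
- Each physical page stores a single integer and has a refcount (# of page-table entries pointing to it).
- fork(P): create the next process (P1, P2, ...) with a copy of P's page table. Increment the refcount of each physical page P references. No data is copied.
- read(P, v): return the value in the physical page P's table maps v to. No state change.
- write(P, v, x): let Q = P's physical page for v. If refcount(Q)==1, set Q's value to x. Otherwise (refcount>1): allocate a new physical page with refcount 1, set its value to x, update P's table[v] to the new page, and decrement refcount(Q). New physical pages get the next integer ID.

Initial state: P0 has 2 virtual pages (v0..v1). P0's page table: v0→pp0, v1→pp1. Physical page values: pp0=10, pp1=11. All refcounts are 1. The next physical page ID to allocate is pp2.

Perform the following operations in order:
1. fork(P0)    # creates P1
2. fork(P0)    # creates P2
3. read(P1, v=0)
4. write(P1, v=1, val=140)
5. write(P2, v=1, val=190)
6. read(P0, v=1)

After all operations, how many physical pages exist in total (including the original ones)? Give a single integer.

Answer: 4

Derivation:
Op 1: fork(P0) -> P1. 2 ppages; refcounts: pp0:2 pp1:2
Op 2: fork(P0) -> P2. 2 ppages; refcounts: pp0:3 pp1:3
Op 3: read(P1, v0) -> 10. No state change.
Op 4: write(P1, v1, 140). refcount(pp1)=3>1 -> COPY to pp2. 3 ppages; refcounts: pp0:3 pp1:2 pp2:1
Op 5: write(P2, v1, 190). refcount(pp1)=2>1 -> COPY to pp3. 4 ppages; refcounts: pp0:3 pp1:1 pp2:1 pp3:1
Op 6: read(P0, v1) -> 11. No state change.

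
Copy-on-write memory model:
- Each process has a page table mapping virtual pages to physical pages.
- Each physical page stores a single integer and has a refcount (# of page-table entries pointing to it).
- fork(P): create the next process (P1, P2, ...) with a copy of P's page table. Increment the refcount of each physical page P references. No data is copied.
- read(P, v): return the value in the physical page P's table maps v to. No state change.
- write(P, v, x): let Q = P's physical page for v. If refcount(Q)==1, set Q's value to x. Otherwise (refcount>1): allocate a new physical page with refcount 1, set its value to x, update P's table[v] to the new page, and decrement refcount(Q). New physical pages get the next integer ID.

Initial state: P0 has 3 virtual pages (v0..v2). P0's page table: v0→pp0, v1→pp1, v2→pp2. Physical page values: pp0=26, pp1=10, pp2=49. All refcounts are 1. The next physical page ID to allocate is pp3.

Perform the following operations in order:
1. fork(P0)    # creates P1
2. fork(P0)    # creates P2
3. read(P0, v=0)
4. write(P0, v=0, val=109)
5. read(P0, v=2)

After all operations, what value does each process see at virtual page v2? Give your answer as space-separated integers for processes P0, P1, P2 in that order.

Answer: 49 49 49

Derivation:
Op 1: fork(P0) -> P1. 3 ppages; refcounts: pp0:2 pp1:2 pp2:2
Op 2: fork(P0) -> P2. 3 ppages; refcounts: pp0:3 pp1:3 pp2:3
Op 3: read(P0, v0) -> 26. No state change.
Op 4: write(P0, v0, 109). refcount(pp0)=3>1 -> COPY to pp3. 4 ppages; refcounts: pp0:2 pp1:3 pp2:3 pp3:1
Op 5: read(P0, v2) -> 49. No state change.
P0: v2 -> pp2 = 49
P1: v2 -> pp2 = 49
P2: v2 -> pp2 = 49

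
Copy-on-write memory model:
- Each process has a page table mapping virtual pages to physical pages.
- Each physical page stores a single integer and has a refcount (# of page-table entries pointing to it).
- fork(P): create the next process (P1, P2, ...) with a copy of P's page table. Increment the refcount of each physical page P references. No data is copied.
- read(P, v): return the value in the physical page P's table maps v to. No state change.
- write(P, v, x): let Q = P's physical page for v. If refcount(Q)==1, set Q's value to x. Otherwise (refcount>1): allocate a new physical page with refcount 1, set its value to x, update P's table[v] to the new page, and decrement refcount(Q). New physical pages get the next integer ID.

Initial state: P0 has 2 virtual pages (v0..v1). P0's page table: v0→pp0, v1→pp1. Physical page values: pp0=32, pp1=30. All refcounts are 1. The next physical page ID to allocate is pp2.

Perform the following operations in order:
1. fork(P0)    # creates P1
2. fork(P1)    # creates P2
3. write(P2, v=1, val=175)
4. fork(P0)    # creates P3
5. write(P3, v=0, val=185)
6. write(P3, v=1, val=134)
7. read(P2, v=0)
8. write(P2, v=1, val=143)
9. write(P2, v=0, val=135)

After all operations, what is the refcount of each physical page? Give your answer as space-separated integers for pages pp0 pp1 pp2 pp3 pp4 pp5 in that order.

Op 1: fork(P0) -> P1. 2 ppages; refcounts: pp0:2 pp1:2
Op 2: fork(P1) -> P2. 2 ppages; refcounts: pp0:3 pp1:3
Op 3: write(P2, v1, 175). refcount(pp1)=3>1 -> COPY to pp2. 3 ppages; refcounts: pp0:3 pp1:2 pp2:1
Op 4: fork(P0) -> P3. 3 ppages; refcounts: pp0:4 pp1:3 pp2:1
Op 5: write(P3, v0, 185). refcount(pp0)=4>1 -> COPY to pp3. 4 ppages; refcounts: pp0:3 pp1:3 pp2:1 pp3:1
Op 6: write(P3, v1, 134). refcount(pp1)=3>1 -> COPY to pp4. 5 ppages; refcounts: pp0:3 pp1:2 pp2:1 pp3:1 pp4:1
Op 7: read(P2, v0) -> 32. No state change.
Op 8: write(P2, v1, 143). refcount(pp2)=1 -> write in place. 5 ppages; refcounts: pp0:3 pp1:2 pp2:1 pp3:1 pp4:1
Op 9: write(P2, v0, 135). refcount(pp0)=3>1 -> COPY to pp5. 6 ppages; refcounts: pp0:2 pp1:2 pp2:1 pp3:1 pp4:1 pp5:1

Answer: 2 2 1 1 1 1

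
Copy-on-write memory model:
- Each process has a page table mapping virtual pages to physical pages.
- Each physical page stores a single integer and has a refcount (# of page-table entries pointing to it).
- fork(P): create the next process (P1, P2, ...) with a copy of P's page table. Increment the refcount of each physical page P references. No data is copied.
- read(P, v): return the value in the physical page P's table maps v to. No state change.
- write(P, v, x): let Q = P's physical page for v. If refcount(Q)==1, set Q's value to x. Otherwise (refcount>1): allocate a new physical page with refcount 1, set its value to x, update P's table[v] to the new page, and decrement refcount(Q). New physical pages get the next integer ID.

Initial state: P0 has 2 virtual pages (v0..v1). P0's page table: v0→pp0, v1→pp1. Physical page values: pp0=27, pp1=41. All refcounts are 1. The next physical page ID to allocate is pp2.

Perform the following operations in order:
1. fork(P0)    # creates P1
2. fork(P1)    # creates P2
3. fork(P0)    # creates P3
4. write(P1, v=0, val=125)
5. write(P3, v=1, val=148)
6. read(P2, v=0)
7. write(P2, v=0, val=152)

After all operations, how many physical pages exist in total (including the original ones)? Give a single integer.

Op 1: fork(P0) -> P1. 2 ppages; refcounts: pp0:2 pp1:2
Op 2: fork(P1) -> P2. 2 ppages; refcounts: pp0:3 pp1:3
Op 3: fork(P0) -> P3. 2 ppages; refcounts: pp0:4 pp1:4
Op 4: write(P1, v0, 125). refcount(pp0)=4>1 -> COPY to pp2. 3 ppages; refcounts: pp0:3 pp1:4 pp2:1
Op 5: write(P3, v1, 148). refcount(pp1)=4>1 -> COPY to pp3. 4 ppages; refcounts: pp0:3 pp1:3 pp2:1 pp3:1
Op 6: read(P2, v0) -> 27. No state change.
Op 7: write(P2, v0, 152). refcount(pp0)=3>1 -> COPY to pp4. 5 ppages; refcounts: pp0:2 pp1:3 pp2:1 pp3:1 pp4:1

Answer: 5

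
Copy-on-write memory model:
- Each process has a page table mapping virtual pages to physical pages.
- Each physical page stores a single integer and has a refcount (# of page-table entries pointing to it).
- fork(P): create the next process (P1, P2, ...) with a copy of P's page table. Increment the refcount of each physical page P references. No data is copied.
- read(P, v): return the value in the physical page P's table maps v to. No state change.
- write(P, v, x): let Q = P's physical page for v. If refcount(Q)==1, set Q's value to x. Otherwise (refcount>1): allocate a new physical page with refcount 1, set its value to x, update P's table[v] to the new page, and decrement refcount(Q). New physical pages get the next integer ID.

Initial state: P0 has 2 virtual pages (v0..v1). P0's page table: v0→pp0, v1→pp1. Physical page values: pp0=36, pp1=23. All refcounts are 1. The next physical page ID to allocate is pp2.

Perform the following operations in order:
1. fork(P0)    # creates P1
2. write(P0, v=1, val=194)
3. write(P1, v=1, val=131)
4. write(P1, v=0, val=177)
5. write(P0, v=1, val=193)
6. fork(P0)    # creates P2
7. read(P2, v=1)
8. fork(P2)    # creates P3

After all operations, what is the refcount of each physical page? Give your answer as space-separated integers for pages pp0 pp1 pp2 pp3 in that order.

Answer: 3 1 3 1

Derivation:
Op 1: fork(P0) -> P1. 2 ppages; refcounts: pp0:2 pp1:2
Op 2: write(P0, v1, 194). refcount(pp1)=2>1 -> COPY to pp2. 3 ppages; refcounts: pp0:2 pp1:1 pp2:1
Op 3: write(P1, v1, 131). refcount(pp1)=1 -> write in place. 3 ppages; refcounts: pp0:2 pp1:1 pp2:1
Op 4: write(P1, v0, 177). refcount(pp0)=2>1 -> COPY to pp3. 4 ppages; refcounts: pp0:1 pp1:1 pp2:1 pp3:1
Op 5: write(P0, v1, 193). refcount(pp2)=1 -> write in place. 4 ppages; refcounts: pp0:1 pp1:1 pp2:1 pp3:1
Op 6: fork(P0) -> P2. 4 ppages; refcounts: pp0:2 pp1:1 pp2:2 pp3:1
Op 7: read(P2, v1) -> 193. No state change.
Op 8: fork(P2) -> P3. 4 ppages; refcounts: pp0:3 pp1:1 pp2:3 pp3:1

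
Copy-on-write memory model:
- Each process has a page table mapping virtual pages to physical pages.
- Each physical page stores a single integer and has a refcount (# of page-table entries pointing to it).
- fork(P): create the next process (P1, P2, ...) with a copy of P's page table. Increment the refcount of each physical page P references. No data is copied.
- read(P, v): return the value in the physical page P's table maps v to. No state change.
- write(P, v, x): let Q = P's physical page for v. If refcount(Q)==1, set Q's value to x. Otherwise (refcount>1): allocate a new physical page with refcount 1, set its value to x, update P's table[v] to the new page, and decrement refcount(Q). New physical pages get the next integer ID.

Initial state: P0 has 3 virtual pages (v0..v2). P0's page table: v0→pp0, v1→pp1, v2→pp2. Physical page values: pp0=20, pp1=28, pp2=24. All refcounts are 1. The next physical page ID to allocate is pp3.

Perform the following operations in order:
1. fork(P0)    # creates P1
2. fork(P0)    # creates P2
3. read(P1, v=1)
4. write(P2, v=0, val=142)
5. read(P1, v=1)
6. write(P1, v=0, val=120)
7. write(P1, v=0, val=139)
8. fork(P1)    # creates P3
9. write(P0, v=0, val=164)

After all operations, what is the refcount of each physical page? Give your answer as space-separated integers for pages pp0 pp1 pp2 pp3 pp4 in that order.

Op 1: fork(P0) -> P1. 3 ppages; refcounts: pp0:2 pp1:2 pp2:2
Op 2: fork(P0) -> P2. 3 ppages; refcounts: pp0:3 pp1:3 pp2:3
Op 3: read(P1, v1) -> 28. No state change.
Op 4: write(P2, v0, 142). refcount(pp0)=3>1 -> COPY to pp3. 4 ppages; refcounts: pp0:2 pp1:3 pp2:3 pp3:1
Op 5: read(P1, v1) -> 28. No state change.
Op 6: write(P1, v0, 120). refcount(pp0)=2>1 -> COPY to pp4. 5 ppages; refcounts: pp0:1 pp1:3 pp2:3 pp3:1 pp4:1
Op 7: write(P1, v0, 139). refcount(pp4)=1 -> write in place. 5 ppages; refcounts: pp0:1 pp1:3 pp2:3 pp3:1 pp4:1
Op 8: fork(P1) -> P3. 5 ppages; refcounts: pp0:1 pp1:4 pp2:4 pp3:1 pp4:2
Op 9: write(P0, v0, 164). refcount(pp0)=1 -> write in place. 5 ppages; refcounts: pp0:1 pp1:4 pp2:4 pp3:1 pp4:2

Answer: 1 4 4 1 2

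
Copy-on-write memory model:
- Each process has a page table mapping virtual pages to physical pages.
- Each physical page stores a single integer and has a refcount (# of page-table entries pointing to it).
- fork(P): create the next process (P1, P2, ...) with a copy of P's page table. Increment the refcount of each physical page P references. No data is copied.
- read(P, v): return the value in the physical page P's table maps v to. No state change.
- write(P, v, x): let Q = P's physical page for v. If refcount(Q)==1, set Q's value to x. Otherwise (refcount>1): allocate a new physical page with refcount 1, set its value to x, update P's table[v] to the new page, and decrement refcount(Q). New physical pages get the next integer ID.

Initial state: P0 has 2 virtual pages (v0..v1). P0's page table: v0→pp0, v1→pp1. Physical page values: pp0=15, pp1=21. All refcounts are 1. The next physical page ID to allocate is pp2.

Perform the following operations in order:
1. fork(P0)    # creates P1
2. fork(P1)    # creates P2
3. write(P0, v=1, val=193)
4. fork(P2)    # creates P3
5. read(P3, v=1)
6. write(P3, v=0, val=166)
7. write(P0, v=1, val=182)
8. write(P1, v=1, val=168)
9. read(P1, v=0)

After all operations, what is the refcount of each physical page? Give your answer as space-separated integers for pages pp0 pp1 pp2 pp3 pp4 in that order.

Answer: 3 2 1 1 1

Derivation:
Op 1: fork(P0) -> P1. 2 ppages; refcounts: pp0:2 pp1:2
Op 2: fork(P1) -> P2. 2 ppages; refcounts: pp0:3 pp1:3
Op 3: write(P0, v1, 193). refcount(pp1)=3>1 -> COPY to pp2. 3 ppages; refcounts: pp0:3 pp1:2 pp2:1
Op 4: fork(P2) -> P3. 3 ppages; refcounts: pp0:4 pp1:3 pp2:1
Op 5: read(P3, v1) -> 21. No state change.
Op 6: write(P3, v0, 166). refcount(pp0)=4>1 -> COPY to pp3. 4 ppages; refcounts: pp0:3 pp1:3 pp2:1 pp3:1
Op 7: write(P0, v1, 182). refcount(pp2)=1 -> write in place. 4 ppages; refcounts: pp0:3 pp1:3 pp2:1 pp3:1
Op 8: write(P1, v1, 168). refcount(pp1)=3>1 -> COPY to pp4. 5 ppages; refcounts: pp0:3 pp1:2 pp2:1 pp3:1 pp4:1
Op 9: read(P1, v0) -> 15. No state change.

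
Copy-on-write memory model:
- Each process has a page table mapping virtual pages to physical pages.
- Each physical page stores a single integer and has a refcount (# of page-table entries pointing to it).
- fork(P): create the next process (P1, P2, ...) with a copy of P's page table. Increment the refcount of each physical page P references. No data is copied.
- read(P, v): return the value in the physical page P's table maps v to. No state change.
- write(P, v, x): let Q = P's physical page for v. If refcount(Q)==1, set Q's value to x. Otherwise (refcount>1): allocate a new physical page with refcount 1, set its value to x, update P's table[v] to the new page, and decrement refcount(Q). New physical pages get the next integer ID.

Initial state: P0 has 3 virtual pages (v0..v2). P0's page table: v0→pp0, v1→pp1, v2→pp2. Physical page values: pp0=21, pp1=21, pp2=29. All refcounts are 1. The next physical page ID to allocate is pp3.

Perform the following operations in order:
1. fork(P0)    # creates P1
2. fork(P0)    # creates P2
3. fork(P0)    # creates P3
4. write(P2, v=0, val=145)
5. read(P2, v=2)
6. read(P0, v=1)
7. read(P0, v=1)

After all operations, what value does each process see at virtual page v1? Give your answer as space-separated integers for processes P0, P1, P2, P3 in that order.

Op 1: fork(P0) -> P1. 3 ppages; refcounts: pp0:2 pp1:2 pp2:2
Op 2: fork(P0) -> P2. 3 ppages; refcounts: pp0:3 pp1:3 pp2:3
Op 3: fork(P0) -> P3. 3 ppages; refcounts: pp0:4 pp1:4 pp2:4
Op 4: write(P2, v0, 145). refcount(pp0)=4>1 -> COPY to pp3. 4 ppages; refcounts: pp0:3 pp1:4 pp2:4 pp3:1
Op 5: read(P2, v2) -> 29. No state change.
Op 6: read(P0, v1) -> 21. No state change.
Op 7: read(P0, v1) -> 21. No state change.
P0: v1 -> pp1 = 21
P1: v1 -> pp1 = 21
P2: v1 -> pp1 = 21
P3: v1 -> pp1 = 21

Answer: 21 21 21 21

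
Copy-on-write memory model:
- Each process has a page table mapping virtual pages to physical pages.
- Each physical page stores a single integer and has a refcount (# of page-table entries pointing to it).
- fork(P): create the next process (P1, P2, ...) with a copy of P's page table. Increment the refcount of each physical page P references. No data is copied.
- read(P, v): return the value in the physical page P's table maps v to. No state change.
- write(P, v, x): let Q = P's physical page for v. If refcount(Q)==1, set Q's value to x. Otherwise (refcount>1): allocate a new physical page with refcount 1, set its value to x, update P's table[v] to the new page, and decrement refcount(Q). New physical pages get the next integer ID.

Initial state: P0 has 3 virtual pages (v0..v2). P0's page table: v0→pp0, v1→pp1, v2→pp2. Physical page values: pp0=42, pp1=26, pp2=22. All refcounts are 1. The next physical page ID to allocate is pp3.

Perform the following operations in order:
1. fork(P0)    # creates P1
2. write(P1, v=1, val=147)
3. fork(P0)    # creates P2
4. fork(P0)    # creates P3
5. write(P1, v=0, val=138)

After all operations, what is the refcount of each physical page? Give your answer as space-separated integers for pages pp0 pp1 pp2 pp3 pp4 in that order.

Op 1: fork(P0) -> P1. 3 ppages; refcounts: pp0:2 pp1:2 pp2:2
Op 2: write(P1, v1, 147). refcount(pp1)=2>1 -> COPY to pp3. 4 ppages; refcounts: pp0:2 pp1:1 pp2:2 pp3:1
Op 3: fork(P0) -> P2. 4 ppages; refcounts: pp0:3 pp1:2 pp2:3 pp3:1
Op 4: fork(P0) -> P3. 4 ppages; refcounts: pp0:4 pp1:3 pp2:4 pp3:1
Op 5: write(P1, v0, 138). refcount(pp0)=4>1 -> COPY to pp4. 5 ppages; refcounts: pp0:3 pp1:3 pp2:4 pp3:1 pp4:1

Answer: 3 3 4 1 1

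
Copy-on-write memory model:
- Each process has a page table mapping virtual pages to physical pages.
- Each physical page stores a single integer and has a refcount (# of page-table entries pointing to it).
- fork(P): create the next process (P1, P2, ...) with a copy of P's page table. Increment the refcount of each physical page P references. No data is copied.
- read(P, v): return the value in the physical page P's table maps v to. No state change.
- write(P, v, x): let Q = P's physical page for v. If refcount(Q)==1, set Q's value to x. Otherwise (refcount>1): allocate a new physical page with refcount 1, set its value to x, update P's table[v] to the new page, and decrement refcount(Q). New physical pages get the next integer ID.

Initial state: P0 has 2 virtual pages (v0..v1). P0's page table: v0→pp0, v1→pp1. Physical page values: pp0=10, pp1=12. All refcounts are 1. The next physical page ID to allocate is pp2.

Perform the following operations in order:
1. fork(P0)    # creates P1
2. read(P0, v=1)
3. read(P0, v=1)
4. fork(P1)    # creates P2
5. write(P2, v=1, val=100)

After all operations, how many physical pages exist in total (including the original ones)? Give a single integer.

Op 1: fork(P0) -> P1. 2 ppages; refcounts: pp0:2 pp1:2
Op 2: read(P0, v1) -> 12. No state change.
Op 3: read(P0, v1) -> 12. No state change.
Op 4: fork(P1) -> P2. 2 ppages; refcounts: pp0:3 pp1:3
Op 5: write(P2, v1, 100). refcount(pp1)=3>1 -> COPY to pp2. 3 ppages; refcounts: pp0:3 pp1:2 pp2:1

Answer: 3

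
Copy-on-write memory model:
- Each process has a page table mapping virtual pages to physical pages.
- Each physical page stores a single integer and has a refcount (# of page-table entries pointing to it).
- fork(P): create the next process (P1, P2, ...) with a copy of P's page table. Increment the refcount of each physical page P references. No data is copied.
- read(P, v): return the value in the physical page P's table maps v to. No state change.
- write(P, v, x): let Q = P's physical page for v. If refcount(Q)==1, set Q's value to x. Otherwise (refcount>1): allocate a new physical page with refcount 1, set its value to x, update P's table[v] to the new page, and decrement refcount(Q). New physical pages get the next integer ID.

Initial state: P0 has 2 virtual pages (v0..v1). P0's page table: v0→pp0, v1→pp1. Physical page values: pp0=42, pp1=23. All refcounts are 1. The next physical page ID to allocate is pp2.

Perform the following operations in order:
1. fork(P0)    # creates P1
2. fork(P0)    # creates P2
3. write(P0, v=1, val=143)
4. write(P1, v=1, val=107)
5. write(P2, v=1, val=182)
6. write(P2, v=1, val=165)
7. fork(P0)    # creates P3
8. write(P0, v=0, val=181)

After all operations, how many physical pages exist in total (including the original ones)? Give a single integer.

Op 1: fork(P0) -> P1. 2 ppages; refcounts: pp0:2 pp1:2
Op 2: fork(P0) -> P2. 2 ppages; refcounts: pp0:3 pp1:3
Op 3: write(P0, v1, 143). refcount(pp1)=3>1 -> COPY to pp2. 3 ppages; refcounts: pp0:3 pp1:2 pp2:1
Op 4: write(P1, v1, 107). refcount(pp1)=2>1 -> COPY to pp3. 4 ppages; refcounts: pp0:3 pp1:1 pp2:1 pp3:1
Op 5: write(P2, v1, 182). refcount(pp1)=1 -> write in place. 4 ppages; refcounts: pp0:3 pp1:1 pp2:1 pp3:1
Op 6: write(P2, v1, 165). refcount(pp1)=1 -> write in place. 4 ppages; refcounts: pp0:3 pp1:1 pp2:1 pp3:1
Op 7: fork(P0) -> P3. 4 ppages; refcounts: pp0:4 pp1:1 pp2:2 pp3:1
Op 8: write(P0, v0, 181). refcount(pp0)=4>1 -> COPY to pp4. 5 ppages; refcounts: pp0:3 pp1:1 pp2:2 pp3:1 pp4:1

Answer: 5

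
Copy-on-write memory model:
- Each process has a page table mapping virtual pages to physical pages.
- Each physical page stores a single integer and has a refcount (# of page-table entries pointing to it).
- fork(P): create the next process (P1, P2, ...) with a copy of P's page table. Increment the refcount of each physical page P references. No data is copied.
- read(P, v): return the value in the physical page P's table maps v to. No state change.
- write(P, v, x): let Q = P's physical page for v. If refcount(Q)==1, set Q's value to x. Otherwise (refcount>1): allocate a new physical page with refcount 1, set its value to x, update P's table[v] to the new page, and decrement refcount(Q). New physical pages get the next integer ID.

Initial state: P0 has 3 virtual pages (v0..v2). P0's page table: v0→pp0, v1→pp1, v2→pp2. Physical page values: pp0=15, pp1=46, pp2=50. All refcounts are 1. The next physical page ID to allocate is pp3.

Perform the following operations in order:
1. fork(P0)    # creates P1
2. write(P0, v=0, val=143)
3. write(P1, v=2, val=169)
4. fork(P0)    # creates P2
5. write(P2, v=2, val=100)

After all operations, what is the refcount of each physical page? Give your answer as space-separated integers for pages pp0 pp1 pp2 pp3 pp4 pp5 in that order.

Op 1: fork(P0) -> P1. 3 ppages; refcounts: pp0:2 pp1:2 pp2:2
Op 2: write(P0, v0, 143). refcount(pp0)=2>1 -> COPY to pp3. 4 ppages; refcounts: pp0:1 pp1:2 pp2:2 pp3:1
Op 3: write(P1, v2, 169). refcount(pp2)=2>1 -> COPY to pp4. 5 ppages; refcounts: pp0:1 pp1:2 pp2:1 pp3:1 pp4:1
Op 4: fork(P0) -> P2. 5 ppages; refcounts: pp0:1 pp1:3 pp2:2 pp3:2 pp4:1
Op 5: write(P2, v2, 100). refcount(pp2)=2>1 -> COPY to pp5. 6 ppages; refcounts: pp0:1 pp1:3 pp2:1 pp3:2 pp4:1 pp5:1

Answer: 1 3 1 2 1 1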